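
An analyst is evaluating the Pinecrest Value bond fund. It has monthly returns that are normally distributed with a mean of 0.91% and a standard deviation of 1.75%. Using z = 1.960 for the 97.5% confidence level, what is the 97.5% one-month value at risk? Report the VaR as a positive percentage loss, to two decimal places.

VaR (as % loss) = −(μ − z·σ) = −(0.91% − 1.960 × 1.75%) = −(-2.5200%) = 2.5200%

2.52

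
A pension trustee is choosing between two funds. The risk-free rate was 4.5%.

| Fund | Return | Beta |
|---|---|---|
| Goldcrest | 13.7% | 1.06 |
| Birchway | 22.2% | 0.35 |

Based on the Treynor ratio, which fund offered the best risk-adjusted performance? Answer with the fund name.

Birchway

Goldcrest: Treynor = (13.7% − 4.5%) / 1.06 = 8.679
Birchway: Treynor = (22.2% − 4.5%) / 0.35 = 50.571
Highest: Birchway (50.571).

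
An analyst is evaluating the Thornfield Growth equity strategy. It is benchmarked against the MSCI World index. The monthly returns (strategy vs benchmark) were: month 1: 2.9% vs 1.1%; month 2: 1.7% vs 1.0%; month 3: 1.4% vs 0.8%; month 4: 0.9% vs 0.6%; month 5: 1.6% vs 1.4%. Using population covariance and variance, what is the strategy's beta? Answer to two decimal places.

1.25

r̄p = 1.7000%,  r̄m = 0.9800%
Cov = Σ(rp − r̄p)(rm − r̄m) / 5 = 0.0920
Var(rm) = Σ(rm − r̄m)² / 5 = 0.0736
β = Cov / Var = 0.0920 / 0.0736 = 1.2500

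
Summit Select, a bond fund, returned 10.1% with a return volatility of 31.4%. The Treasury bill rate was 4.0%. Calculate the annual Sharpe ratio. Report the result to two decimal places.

Sharpe = (Rp − Rf) / σp = (10.1% − 4.0%) / 31.4% = 6.10% / 31.4% = 0.1943

0.19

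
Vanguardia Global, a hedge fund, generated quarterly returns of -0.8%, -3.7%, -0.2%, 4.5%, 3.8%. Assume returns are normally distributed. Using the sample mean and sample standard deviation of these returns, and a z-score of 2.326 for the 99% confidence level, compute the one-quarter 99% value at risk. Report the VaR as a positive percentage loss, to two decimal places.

7.21

r̄ = (-0.8 − 3.7 − 0.2 + 4.5 + 3.8) / 5 = 3.60 / 5 = 0.7200%
Sample σ = √[Σ(r − r̄)² / 4] = √[46.4680 / 4] = √11.6170 = 3.4084%
VaR = −(r̄ − z·σ) = −(0.7200 − 2.326 × 3.4084) = −(-7.2079) = 7.2079%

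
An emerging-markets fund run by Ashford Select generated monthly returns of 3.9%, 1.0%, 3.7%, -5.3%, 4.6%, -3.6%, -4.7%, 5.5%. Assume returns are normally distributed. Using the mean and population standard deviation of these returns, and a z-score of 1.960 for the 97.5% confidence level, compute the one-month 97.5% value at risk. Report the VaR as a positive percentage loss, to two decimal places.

Mean return μ = 5.10 / 8 = 0.6375%
Population std dev = √[141.1988 / 8] = 4.2012%
VaR = −(μ − z·σ) = −(0.6375 − 1.960 × 4.2012) = −(-7.5969) = 7.5969%

7.60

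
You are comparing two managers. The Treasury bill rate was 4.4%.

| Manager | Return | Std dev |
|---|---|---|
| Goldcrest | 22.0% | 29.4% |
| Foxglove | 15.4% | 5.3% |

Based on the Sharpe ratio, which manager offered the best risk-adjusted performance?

Foxglove

Goldcrest: Sharpe ratio = (22.0% − 4.4%) / 29.4% = 0.599
Foxglove: Sharpe ratio = (15.4% − 4.4%) / 5.3% = 2.075
Highest: Foxglove (2.075).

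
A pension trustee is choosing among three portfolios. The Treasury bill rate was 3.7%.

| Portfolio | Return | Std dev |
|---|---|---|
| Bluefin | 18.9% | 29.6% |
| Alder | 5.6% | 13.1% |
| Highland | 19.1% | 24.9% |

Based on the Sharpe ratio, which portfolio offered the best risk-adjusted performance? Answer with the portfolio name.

Bluefin: Sharpe ratio = (18.9% − 3.7%) / 29.6% = 0.514
Alder: Sharpe ratio = (5.6% − 3.7%) / 13.1% = 0.145
Highland: Sharpe ratio = (19.1% − 3.7%) / 24.9% = 0.618
Highest: Highland (0.618).

Highland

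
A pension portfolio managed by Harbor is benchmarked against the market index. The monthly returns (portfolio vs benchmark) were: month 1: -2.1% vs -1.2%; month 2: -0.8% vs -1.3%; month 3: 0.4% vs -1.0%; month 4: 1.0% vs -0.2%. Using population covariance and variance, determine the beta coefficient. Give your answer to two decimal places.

2.10

r̄p = -0.3750%,  r̄m = -0.9250%
Cov = Σ(rp − r̄p)(rm − r̄m) / 4 = 0.3931
Var(rm) = Σ(rm − r̄m)² / 4 = 0.1869
β = Cov / Var = 0.3931 / 0.1869 = 2.1033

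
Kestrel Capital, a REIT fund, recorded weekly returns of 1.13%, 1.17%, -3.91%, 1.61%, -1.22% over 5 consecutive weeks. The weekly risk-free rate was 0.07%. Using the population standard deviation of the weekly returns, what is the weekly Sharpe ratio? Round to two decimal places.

Mean return r̄ = -1.220 / 5 = -0.2440%
Population σ = √[Σ(r − r̄)² / 5] = √[21.7167 / 5] = √4.3433 = 2.0841%
Sharpe = (r̄ − rf) / σ = (-0.2440 − 0.07) / 2.0841 = -0.3140 / 2.0841 = -0.1507

-0.15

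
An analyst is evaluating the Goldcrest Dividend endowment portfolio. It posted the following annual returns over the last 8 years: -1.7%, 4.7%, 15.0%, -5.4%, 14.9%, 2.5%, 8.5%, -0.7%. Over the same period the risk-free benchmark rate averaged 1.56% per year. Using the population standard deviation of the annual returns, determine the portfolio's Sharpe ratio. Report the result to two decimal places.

0.45

r̄ = (-1.7 + 4.7 + 15 − 5.4 + 14.9 + 2.5 + 8.5 − 0.7) / 8 = 37.80 / 8 = 4.7250%
Σ(r − r̄)² = 401.5350; population σ = √(401.5350/8) = 7.0846%
Sharpe = (r̄ − rf) / σ = (4.7250 − 1.56) / 7.0846 = 3.1650 / 7.0846 = 0.4467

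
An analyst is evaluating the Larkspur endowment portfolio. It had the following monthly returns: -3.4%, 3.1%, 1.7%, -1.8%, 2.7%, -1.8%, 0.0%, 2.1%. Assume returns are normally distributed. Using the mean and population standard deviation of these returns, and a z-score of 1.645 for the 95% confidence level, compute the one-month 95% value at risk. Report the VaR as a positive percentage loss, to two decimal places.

Mean return r̄ = 2.60 / 8 = 0.3250%
Σ(r − r̄)² = (-3.4 − 0.3250)² + (3.1 − 0.3250)² + … = 41.3950
σ = √[41.3950 / 8] = 2.2747%
VaR = −(r̄ − z·σ) = −(0.3250 − 1.645 × 2.2747) = −(-3.4169) = 3.4169%

3.42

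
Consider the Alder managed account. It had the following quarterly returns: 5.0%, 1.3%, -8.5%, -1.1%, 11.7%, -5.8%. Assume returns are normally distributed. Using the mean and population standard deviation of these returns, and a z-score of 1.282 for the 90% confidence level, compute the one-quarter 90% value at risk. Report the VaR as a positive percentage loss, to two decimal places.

Mean return r̄ = 2.60 / 6 = 0.4333%
Σ(r − r̄)² = (5 − 0.4333)² + (1.3 − 0.4333)² + (-8.5 − 0.4333)² + … = 269.5533
σ = √[269.5533 / 6] = 6.7027%
VaR = −(r̄ − z·σ) = −(0.4333 − 1.282 × 6.7027) = −(-8.1596) = 8.1596%

8.16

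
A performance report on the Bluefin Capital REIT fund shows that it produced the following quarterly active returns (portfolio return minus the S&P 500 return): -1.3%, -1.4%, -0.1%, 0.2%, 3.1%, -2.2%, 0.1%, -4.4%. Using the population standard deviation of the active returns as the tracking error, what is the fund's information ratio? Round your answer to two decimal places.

r̄ = (-1.3 − 1.4 − 0.1 + 0.2 + 3.1 − 2.2 + 0.1 − 4.4) / 8 = -6.00 / 8 = -0.7500%
Σ(r − r̄)² = (-1.3 − (-0.7500))² + (-1.4 − (-0.7500))² + (-0.1 − (-0.7500))² + … = 33.0200
σ = √[33.0200 / 8] = 2.0316%
IR = r̄ / tracking error = -0.7500 / 2.0316 = -0.3692

-0.37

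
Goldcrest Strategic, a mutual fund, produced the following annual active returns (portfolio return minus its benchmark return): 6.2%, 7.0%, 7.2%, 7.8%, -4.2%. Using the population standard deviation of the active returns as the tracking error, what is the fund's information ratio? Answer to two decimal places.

r̄ = (6.2 + 7 + 7.2 + 7.8 − 4.2) / 5 = 4.8000%
Σ(r − r̄)² = (6.2 − 4.8000)² + (7 − 4.8000)² + (7.2 − 4.8000)² + … = 102.5600
population σ = √(102.5600 / 5) = √20.5120 = 4.5290%
IR = r̄ / tracking error = 4.8000 / 4.5290 = 1.0598

1.06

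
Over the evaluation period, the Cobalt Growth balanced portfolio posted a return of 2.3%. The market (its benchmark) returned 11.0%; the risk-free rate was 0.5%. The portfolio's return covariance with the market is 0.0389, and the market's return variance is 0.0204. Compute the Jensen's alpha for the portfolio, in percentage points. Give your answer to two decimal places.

-18.22

β = Cov / Var = 0.0389 / 0.0204 = 1.9069
E[R] = Rf + β(Rm − Rf) = 0.5% + 1.9069 × (11.0% − 0.5%) = 20.5225%
α = Rp − E[R] = 2.3% − 20.5225% = -18.2225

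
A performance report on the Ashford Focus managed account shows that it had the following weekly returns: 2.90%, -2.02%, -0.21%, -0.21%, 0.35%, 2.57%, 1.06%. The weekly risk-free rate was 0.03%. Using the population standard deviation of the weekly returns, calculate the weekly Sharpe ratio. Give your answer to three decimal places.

r̄ = (2.9 − 2.02 − 0.21 − 0.21 + 0.35 + 2.57 + 1.06) / 7 = 4.440 / 7 = 0.6343%
Σ(r − r̄)² = (2.9 − 0.6343)² + (-2.02 − 0.6343)² + … = 17.6134
population σ = √(17.6134 / 7) = √2.5162 = 1.5863%
Sharpe = (r̄ − rf) / σ = (0.6343 − 0.03) / 1.5863 = 0.6043 / 1.5863 = 0.3809

0.381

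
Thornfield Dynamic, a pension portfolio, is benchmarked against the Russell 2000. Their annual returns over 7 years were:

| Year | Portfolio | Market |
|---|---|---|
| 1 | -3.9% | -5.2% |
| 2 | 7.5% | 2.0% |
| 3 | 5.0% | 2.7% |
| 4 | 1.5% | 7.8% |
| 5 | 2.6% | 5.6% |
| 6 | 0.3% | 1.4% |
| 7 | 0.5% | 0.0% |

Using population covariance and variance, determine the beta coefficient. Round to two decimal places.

0.46

r̄p = 1.9286%,  r̄m = 2.0429%
Cov = Σ(rp − r̄p)(rm − r̄m) / 7 = 6.8402
Var(rm) = Σ(rm − r̄m)² / 7 = 14.7539
β = Cov / Var = 6.8402 / 14.7539 = 0.4636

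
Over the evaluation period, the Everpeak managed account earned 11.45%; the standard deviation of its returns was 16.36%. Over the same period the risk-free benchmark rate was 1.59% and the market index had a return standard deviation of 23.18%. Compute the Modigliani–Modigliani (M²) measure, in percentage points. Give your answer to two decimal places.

15.56

Sharpe = (Rp − Rf) / σp = (11.45% − 1.59%) / 16.36% = 0.6027
M² = Rf + Sharpe × σm = 1.59% + 0.6027 × 23.18% = 15.5606%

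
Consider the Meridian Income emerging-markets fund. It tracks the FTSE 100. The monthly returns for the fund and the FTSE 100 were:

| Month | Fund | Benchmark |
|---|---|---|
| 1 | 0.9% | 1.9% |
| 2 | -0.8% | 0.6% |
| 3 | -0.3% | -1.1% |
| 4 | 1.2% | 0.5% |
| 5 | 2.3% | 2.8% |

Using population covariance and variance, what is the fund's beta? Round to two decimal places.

0.62

r̄p = 0.6600%,  r̄m = 0.9400%
Cov = Σ(rp − r̄p)(rm − r̄m) / 5 = 1.0996
Var(rm) = Σ(rm − r̄m)² / 5 = 1.7704
β = Cov / Var = 1.0996 / 1.7704 = 0.6211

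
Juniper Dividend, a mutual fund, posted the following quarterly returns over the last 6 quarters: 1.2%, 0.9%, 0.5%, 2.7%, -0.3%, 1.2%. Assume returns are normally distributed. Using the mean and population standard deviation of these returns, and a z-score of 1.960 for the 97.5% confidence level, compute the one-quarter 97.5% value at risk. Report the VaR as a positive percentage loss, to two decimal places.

r̄ = (1.2 + 0.9 + 0.5 + 2.7 − 0.3 + 1.2) / 6 = 6.20 / 6 = 1.0333%
Σ(r − r̄)² = 4.9133; population σ = √(4.9133/6) = 0.9049%
VaR = −(r̄ − z·σ) = −(1.0333 − 1.960 × 0.9049) = −(-0.7403) = 0.7403%

0.74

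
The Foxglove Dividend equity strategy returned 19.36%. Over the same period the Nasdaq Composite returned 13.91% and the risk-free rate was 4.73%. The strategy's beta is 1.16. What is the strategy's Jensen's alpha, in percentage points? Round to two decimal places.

CAPM expected return = Rf + β(Rm − Rf) = 4.73% + 1.16 × (13.91% − 4.73%) = 4.73 + 1.16 × 9.18 = 15.3788%
Jensen's α = Rp − E[R] = 19.36% − 15.3788% = 3.9812

3.98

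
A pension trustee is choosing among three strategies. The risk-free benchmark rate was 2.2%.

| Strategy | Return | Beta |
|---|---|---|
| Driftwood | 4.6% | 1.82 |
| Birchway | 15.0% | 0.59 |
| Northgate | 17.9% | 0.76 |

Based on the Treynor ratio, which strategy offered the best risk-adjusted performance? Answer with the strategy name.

Driftwood: Treynor = (4.6% − 2.2%) / 1.82 = 1.319
Birchway: Treynor = (15.0% − 2.2%) / 0.59 = 21.695
Northgate: Treynor = (17.9% − 2.2%) / 0.76 = 20.658
Highest: Birchway (21.695).

Birchway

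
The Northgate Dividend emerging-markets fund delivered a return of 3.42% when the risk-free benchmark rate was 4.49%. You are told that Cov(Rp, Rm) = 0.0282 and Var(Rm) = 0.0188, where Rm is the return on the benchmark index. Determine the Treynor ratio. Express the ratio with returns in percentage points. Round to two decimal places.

β = Cov / Var = 0.0282 / 0.0188 = 1.5000
Treynor = (Rp − Rf) / β = (3.42% − 4.49%) / 1.5000 = -1.07 / 1.5000 = -0.7133

-0.71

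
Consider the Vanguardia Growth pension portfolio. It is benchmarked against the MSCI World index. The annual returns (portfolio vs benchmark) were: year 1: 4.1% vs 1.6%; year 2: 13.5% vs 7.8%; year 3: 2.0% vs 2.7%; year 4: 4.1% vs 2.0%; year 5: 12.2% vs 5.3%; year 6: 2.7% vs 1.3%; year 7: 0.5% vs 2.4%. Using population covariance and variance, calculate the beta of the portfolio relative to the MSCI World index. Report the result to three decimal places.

r̄p = 5.5857%,  r̄m = 3.3000%
Cov = Σ(rp − r̄p)(rm − r̄m) / 7 = 9.4000
Var(rm) = Σ(rm − r̄m)² / 7 = 4.8571
β = Cov / Var = 9.4000 / 4.8571 = 1.9353

1.935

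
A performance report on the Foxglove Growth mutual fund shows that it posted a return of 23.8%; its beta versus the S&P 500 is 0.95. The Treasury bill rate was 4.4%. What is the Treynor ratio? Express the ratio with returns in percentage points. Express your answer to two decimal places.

Treynor = (Rp − Rf) / β = (23.8% − 4.4%) / 0.95 = 19.40 / 0.95 = 20.4211

20.42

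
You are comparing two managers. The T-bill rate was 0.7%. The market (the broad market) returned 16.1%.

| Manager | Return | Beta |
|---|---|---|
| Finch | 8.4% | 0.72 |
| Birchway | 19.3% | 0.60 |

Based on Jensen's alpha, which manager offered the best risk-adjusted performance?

Birchway

Finch: α = 8.4% − [0.7% + 0.72 × (16.1% − 0.7%)] = -3.388
Birchway: α = 19.3% − [0.7% + 0.60 × (16.1% − 0.7%)] = 9.360
Highest: Birchway (9.360).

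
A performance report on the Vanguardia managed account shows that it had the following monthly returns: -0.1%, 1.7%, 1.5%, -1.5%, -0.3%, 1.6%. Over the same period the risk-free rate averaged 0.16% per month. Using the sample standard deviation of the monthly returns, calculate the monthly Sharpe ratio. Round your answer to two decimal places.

r̄ = (-0.1 + 1.7 + 1.5 − 1.5 − 0.3 + 1.6) / 6 = 0.4833%
Sample σ = √[Σ(r − r̄)² / 5] = √[8.6483 / 5] = √1.7297 = 1.3152%
Sharpe = (r̄ − rf) / σ = (0.4833 − 0.16) / 1.3152 = 0.3233 / 1.3152 = 0.2458

0.25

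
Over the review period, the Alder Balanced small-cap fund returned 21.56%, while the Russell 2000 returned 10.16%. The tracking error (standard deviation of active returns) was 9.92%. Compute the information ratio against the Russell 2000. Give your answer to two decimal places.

1.15

IR = (Rp − Rb) / TE = (21.56% − 10.16%) / 9.92% = 11.40% / 9.92% = 1.1492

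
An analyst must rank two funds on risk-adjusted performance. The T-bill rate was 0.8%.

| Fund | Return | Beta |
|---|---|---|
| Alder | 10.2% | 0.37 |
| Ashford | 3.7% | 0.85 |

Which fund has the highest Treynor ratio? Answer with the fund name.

Alder

Alder: Treynor = (10.2% − 0.8%) / 0.37 = 25.405
Ashford: Treynor = (3.7% − 0.8%) / 0.85 = 3.412
Highest: Alder (25.405).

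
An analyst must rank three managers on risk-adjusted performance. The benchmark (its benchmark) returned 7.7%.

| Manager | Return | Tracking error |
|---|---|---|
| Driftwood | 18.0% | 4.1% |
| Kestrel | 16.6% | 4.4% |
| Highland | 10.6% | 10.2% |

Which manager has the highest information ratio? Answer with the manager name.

Driftwood: IR = (18.0% − 7.7%) / 4.1% = 2.512
Kestrel: IR = (16.6% − 7.7%) / 4.4% = 2.023
Highland: IR = (10.6% − 7.7%) / 10.2% = 0.284
Highest: Driftwood (2.512).

Driftwood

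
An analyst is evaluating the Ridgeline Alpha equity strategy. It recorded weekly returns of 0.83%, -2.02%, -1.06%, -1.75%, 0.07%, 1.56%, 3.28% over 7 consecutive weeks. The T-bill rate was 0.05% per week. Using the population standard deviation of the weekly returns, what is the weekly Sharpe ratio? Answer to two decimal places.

0.05

μ = (0.83 − 2.02 − 1.06 − 1.75 + 0.07 + 1.56 + 3.28) / 7 = 0.1300%
Population σ = √[Σ(r − μ)² / 7] = √[22.0340 / 7] = √3.1477 = 1.7742%
Sharpe = (μ − rf) / σ = (0.1300 − 0.05) / 1.7742 = 0.0800 / 1.7742 = 0.0451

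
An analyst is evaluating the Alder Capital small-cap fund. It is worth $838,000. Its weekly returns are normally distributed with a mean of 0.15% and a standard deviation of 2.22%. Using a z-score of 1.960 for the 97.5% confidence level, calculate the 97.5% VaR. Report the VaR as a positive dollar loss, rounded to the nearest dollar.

$35,206

Return at the 97.5% tail: μ − z·σ = 0.15% − 1.960 × 2.22% = 0.15 − 4.3512 = -4.2012%
VaR = −(-4.2012%) × $838,000 = 4.2012% × $838,000 = $35,206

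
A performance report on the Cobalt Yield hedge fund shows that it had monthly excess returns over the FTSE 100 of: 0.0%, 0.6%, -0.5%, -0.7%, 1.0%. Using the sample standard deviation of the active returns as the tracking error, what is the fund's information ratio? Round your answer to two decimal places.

0.11

r̄ = (0 + 0.6 − 0.5 − 0.7 + 1) / 5 = 0.0800%
Sample σ = √[Σ(r − r̄)² / 4] = √[2.0680 / 4] = √0.5170 = 0.7190%
IR = r̄ / tracking error = 0.0800 / 0.7190 = 0.1113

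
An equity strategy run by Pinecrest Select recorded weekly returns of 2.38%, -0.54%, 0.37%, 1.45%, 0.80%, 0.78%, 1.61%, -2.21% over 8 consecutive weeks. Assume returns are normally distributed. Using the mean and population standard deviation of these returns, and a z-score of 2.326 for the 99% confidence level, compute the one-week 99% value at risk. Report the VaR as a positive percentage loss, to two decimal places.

2.52

μ = (2.38 − 0.54 + 0.37 + 1.45 + 0.8 + 0.78 + 1.61 − 2.21) / 8 = 0.5800%
Σ(r − μ)² = (2.38 − 0.5800)² + (-0.54 − 0.5800)² + (0.37 − 0.5800)² + … = 14.2288
population σ = √(14.2288 / 8) = √1.7786 = 1.3336%
VaR = −(μ − z·σ) = −(0.5800 − 2.326 × 1.3336) = −(-2.5220) = 2.5220%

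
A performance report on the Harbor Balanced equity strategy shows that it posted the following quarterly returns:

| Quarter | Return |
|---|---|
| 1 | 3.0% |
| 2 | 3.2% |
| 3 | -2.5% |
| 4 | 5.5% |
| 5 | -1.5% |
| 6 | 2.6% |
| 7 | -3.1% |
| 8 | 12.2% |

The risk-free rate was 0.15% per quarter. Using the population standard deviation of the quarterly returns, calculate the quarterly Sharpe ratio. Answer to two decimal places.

0.48

μ = (3 + 3.2 − 2.5 + 5.5 − 1.5 + 2.6 − 3.1 + 12.2) / 8 = 19.40 / 8 = 2.4250%
Population std dev = √[176.1550 / 8] = 4.6925%
Sharpe = (μ − rf) / σ = (2.4250 − 0.15) / 4.6925 = 2.2750 / 4.6925 = 0.4848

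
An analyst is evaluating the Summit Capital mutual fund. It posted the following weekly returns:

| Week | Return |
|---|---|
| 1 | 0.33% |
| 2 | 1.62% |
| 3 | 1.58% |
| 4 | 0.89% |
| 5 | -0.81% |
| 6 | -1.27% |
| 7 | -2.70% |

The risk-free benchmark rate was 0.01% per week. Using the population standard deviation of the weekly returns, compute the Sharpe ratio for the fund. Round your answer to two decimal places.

-0.04

μ = (0.33 + 1.62 + 1.58 + 0.89 − 0.81 − 1.27 − 2.7) / 7 = -0.360 / 7 = -0.0514%
Population std dev = √[15.5623 / 7] = 1.4910%
Sharpe = (μ − rf) / σ = (-0.0514 − 0.01) / 1.4910 = -0.0614 / 1.4910 = -0.0412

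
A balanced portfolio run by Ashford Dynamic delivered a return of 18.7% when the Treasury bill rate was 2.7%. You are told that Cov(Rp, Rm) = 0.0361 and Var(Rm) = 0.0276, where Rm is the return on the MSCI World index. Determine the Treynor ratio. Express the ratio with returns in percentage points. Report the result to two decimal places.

12.23

β = Cov / Var = 0.0361 / 0.0276 = 1.3080
Treynor = (Rp − Rf) / β = (18.7% − 2.7%) / 1.3080 = 16.00 / 1.3080 = 12.2324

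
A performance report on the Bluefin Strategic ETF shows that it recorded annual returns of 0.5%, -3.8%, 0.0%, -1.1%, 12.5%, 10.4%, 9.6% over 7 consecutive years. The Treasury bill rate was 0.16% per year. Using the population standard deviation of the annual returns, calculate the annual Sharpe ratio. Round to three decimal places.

r̄ = (0.5 − 3.8 + 0 − 1.1 + 12.5 + 10.4 + 9.6) / 7 = 4.0143%
Σ(r − r̄)² = (0.5 − 4.0143)² + (-3.8 − 4.0143)² + (0 − 4.0143)² + … = 259.6686
population σ = √(259.6686 / 7) = √37.0955 = 6.0906%
Sharpe = (r̄ − rf) / σ = (4.0143 − 0.16) / 6.0906 = 3.8543 / 6.0906 = 0.6328

0.633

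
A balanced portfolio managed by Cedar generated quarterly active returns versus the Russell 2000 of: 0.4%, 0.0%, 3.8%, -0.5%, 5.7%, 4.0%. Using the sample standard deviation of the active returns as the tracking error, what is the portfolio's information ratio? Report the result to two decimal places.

0.86

Mean return μ = 13.40 / 6 = 2.2333%
Sample std dev = √[33.4133 / 5] = 2.5851%
IR = μ / tracking error = 2.2333 / 2.5851 = 0.8639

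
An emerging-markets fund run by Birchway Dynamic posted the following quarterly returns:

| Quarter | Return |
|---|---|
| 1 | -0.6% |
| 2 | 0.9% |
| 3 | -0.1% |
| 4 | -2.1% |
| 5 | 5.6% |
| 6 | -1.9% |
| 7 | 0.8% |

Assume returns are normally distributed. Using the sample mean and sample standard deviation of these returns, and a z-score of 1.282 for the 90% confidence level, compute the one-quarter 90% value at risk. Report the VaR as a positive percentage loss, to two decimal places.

2.95

μ = (-0.6 + 0.9 − 0.1 − 2.1 + 5.6 − 1.9 + 0.8) / 7 = 2.60 / 7 = 0.3714%
Σ(r − μ)² = (-0.6 − 0.3714)² + (0.9 − 0.3714)² + (-0.1 − 0.3714)² + … = 40.2343
σ = √[40.2343 / 6] = 2.5895%
VaR = −(μ − z·σ) = −(0.3714 − 1.282 × 2.5895) = −(-2.9483) = 2.9483%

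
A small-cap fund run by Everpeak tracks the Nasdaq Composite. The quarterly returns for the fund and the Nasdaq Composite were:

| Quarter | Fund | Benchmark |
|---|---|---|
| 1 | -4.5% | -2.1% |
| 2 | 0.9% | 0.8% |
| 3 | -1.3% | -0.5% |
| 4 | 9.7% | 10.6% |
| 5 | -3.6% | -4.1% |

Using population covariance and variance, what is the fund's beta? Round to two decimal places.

0.98

r̄p = 0.2400%,  r̄m = 0.9400%
Cov = Σ(rp − r̄p)(rm − r̄m) / 5 = 25.4544
Var(rm) = Σ(rm − r̄m)² / 5 = 26.0104
β = Cov / Var = 25.4544 / 26.0104 = 0.9786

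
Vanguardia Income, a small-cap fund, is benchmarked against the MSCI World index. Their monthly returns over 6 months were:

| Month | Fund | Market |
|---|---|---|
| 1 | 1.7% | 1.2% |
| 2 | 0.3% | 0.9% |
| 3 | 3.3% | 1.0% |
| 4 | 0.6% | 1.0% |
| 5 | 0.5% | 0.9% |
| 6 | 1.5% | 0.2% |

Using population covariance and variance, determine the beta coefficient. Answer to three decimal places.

0.191

r̄p = 1.3167%,  r̄m = 0.8667%
Cov = Σ(rp − r̄p)(rm − r̄m) / 6 = 0.0189
Var(rm) = Σ(rm − r̄m)² / 6 = 0.0989
β = Cov / Var = 0.0189 / 0.0989 = 0.1911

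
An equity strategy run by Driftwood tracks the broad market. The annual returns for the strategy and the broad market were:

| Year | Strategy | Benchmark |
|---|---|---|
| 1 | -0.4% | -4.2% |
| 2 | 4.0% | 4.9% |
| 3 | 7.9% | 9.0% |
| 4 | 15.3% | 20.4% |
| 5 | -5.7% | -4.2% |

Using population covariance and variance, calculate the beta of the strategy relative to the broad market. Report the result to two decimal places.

r̄p = 4.2200%,  r̄m = 5.1800%
Cov = Σ(rp − r̄p)(rm − r̄m) / 5 = 63.8284
Var(rm) = Σ(rm − r̄m)² / 5 = 84.4576
β = Cov / Var = 63.8284 / 84.4576 = 0.7557

0.76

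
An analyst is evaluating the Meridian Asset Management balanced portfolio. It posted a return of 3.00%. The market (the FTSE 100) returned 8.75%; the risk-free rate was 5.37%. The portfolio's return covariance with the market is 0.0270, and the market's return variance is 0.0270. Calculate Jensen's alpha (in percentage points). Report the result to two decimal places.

-5.75

β = Cov / Var = 0.0270 / 0.0270 = 1.0000
E[R] = Rf + β(Rm − Rf) = 5.37% + 1.0000 × (8.75% − 5.37%) = 8.7500%
α = Rp − E[R] = 3.00% − 8.7500% = -5.7500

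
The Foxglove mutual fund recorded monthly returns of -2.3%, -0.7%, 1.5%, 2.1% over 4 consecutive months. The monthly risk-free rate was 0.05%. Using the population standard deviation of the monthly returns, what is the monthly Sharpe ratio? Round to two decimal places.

0.06

r̄ = (-2.3 − 0.7 + 1.5 + 2.1) / 4 = 0.1500%
Σ(r − r̄)² = (-2.3 − 0.1500)² + (-0.7 − 0.1500)² + (1.5 − 0.1500)² + … = 12.3500
population σ = √(12.3500 / 4) = √3.0875 = 1.7571%
Sharpe = (r̄ − rf) / σ = (0.1500 − 0.05) / 1.7571 = 0.1000 / 1.7571 = 0.0569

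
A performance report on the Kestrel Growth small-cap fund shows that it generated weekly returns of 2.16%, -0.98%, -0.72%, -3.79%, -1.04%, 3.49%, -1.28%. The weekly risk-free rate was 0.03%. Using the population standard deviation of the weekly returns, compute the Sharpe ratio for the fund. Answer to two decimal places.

Mean return r̄ = -2.160 / 7 = -0.3086%
Population std dev = √[34.7421 / 7] = 2.2278%
Sharpe = (r̄ − rf) / σ = (-0.3086 − 0.03) / 2.2278 = -0.3386 / 2.2278 = -0.1520

-0.15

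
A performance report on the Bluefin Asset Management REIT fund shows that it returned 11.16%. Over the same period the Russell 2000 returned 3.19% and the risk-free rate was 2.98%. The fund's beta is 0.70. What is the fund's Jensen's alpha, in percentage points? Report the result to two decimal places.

CAPM expected return = Rf + β(Rm − Rf) = 2.98% + 0.70 × (3.19% − 2.98%) = 2.98 + 0.70 × 0.21 = 3.1270%
Jensen's α = Rp − E[R] = 11.16% − 3.1270% = 8.0330

8.03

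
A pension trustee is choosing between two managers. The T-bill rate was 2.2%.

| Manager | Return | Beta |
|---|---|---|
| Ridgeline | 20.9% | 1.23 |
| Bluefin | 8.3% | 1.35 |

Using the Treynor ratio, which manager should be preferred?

Ridgeline: Treynor = (20.9% − 2.2%) / 1.23 = 15.203
Bluefin: Treynor = (8.3% − 2.2%) / 1.35 = 4.519
Highest: Ridgeline (15.203).

Ridgeline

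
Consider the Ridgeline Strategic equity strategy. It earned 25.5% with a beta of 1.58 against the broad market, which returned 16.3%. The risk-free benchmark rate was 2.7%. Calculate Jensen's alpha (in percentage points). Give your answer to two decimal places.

CAPM expected return = Rf + β(Rm − Rf) = 2.7% + 1.58 × (16.3% − 2.7%) = 2.7 + 1.58 × 13.60 = 24.1880%
Jensen's α = Rp − E[R] = 25.5% − 24.1880% = 1.3120

1.31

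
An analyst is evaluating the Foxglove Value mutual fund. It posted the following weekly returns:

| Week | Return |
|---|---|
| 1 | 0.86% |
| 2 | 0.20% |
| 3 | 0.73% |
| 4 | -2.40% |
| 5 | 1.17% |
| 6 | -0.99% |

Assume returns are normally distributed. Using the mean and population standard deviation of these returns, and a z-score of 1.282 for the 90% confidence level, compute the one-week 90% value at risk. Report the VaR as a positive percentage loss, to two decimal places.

Mean return μ = -0.430 / 6 = -0.0717%
Population σ = √[Σ(r − μ)² / 6] = √[9.3907 / 6] = √1.5651 = 1.2510%
VaR = −(μ − z·σ) = −(-0.0717 − 1.282 × 1.2510) = −(-1.6755) = 1.6755%

1.68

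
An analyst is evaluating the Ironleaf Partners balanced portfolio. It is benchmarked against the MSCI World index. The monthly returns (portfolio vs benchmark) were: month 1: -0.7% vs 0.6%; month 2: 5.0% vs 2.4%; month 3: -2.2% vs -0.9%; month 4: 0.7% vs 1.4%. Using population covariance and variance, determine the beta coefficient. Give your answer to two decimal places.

2.07

r̄p = 0.7000%,  r̄m = 0.8750%
Cov = Σ(rp − r̄p)(rm − r̄m) / 4 = 3.0225
Var(rm) = Σ(rm − r̄m)² / 4 = 1.4569
β = Cov / Var = 3.0225 / 1.4569 = 2.0746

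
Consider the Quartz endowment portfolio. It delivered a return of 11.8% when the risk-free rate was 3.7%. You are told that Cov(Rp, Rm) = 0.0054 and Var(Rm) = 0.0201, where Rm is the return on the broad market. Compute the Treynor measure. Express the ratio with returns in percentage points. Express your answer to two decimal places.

β = Cov / Var = 0.0054 / 0.0201 = 0.2687
Treynor = (Rp − Rf) / β = (11.8% − 3.7%) / 0.2687 = 8.10 / 0.2687 = 30.1451

30.15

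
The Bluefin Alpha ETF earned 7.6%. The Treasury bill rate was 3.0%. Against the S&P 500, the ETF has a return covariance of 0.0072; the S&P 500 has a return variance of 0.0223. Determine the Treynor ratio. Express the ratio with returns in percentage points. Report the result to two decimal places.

β = Cov / Var = 0.0072 / 0.0223 = 0.3229
Treynor = (Rp − Rf) / β = (7.6% − 3.0%) / 0.3229 = 4.60 / 0.3229 = 14.2459

14.25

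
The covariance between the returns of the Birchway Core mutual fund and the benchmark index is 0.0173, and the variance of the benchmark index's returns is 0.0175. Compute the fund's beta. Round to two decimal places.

0.99

β = Cov(Rp, Rm) / Var(Rm) = 0.0173 / 0.0175 = 0.9886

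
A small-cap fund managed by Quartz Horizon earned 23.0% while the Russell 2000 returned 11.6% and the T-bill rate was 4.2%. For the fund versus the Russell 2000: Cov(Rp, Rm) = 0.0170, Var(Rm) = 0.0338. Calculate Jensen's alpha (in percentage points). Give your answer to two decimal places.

β = Cov / Var = 0.0170 / 0.0338 = 0.5030
E[R] = Rf + β(Rm − Rf) = 4.2% + 0.5030 × (11.6% − 4.2%) = 7.9222%
α = Rp − E[R] = 23.0% − 7.9222% = 15.0778

15.08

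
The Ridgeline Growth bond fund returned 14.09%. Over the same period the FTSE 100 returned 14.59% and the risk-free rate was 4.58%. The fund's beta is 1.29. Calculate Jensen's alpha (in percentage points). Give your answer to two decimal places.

CAPM expected return = Rf + β(Rm − Rf) = 4.58% + 1.29 × (14.59% − 4.58%) = 4.58 + 1.29 × 10.01 = 17.4929%
Jensen's α = Rp − E[R] = 14.09% − 17.4929% = -3.4029

-3.40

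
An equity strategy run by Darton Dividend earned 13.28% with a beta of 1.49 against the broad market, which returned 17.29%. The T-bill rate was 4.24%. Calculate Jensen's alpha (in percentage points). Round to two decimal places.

-10.40

CAPM expected return = Rf + β(Rm − Rf) = 4.24% + 1.49 × (17.29% − 4.24%) = 4.24 + 1.49 × 13.05 = 23.6845%
Jensen's α = Rp − E[R] = 13.28% − 23.6845% = -10.4045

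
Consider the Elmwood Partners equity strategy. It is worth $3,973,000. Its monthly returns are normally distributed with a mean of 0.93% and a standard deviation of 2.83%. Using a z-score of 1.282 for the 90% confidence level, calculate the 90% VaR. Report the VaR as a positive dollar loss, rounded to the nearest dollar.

Return at the 90% tail: μ − z·σ = 0.93% − 1.282 × 2.83% = 0.93 − 3.62806 = -2.69806%
VaR = −(-2.69806%) × $3,973,000 = 2.69806% × $3,973,000 = $107,194

$107,194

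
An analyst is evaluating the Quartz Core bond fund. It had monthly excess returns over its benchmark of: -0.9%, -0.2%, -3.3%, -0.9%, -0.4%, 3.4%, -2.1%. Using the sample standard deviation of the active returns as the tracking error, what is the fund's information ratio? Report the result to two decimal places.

Mean return r̄ = -4.40 / 7 = -0.6286%
Sample σ = √[Σ(r − r̄)² / 6] = √[25.9143 / 6] = √4.3191 = 2.0782%
IR = r̄ / tracking error = -0.6286 / 2.0782 = -0.3025

-0.30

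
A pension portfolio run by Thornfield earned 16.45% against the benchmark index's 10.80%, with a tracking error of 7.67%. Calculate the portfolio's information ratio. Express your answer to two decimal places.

0.74

IR = (Rp − Rb) / TE = (16.45% − 10.80%) / 7.67% = 5.65% / 7.67% = 0.7366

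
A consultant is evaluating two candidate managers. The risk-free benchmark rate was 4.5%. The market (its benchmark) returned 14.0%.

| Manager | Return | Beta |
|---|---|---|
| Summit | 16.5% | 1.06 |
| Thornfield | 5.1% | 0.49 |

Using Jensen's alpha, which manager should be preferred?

Summit: α = 16.5% − [4.5% + 1.06 × (14.0% − 4.5%)] = 1.930
Thornfield: α = 5.1% − [4.5% + 0.49 × (14.0% − 4.5%)] = -4.055
Highest: Summit (1.930).

Summit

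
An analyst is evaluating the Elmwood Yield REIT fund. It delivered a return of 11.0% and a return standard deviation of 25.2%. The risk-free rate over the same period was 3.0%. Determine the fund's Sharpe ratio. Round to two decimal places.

0.32

Sharpe = (Rp − Rf) / σp = (11.0% − 3.0%) / 25.2% = 8.00% / 25.2% = 0.3175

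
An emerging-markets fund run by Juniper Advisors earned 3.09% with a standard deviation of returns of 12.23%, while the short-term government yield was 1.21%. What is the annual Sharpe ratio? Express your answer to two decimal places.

0.15

Sharpe = (Rp − Rf) / σp = (3.09% − 1.21%) / 12.23% = 1.88% / 12.23% = 0.1537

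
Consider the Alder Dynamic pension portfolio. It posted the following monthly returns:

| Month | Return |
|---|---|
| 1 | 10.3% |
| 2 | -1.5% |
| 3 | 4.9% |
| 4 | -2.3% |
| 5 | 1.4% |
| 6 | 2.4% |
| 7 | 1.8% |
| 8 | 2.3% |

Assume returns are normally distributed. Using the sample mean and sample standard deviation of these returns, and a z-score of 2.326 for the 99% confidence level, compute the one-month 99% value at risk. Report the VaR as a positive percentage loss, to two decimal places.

r̄ = (10.3 − 1.5 + 4.9 − 2.3 + 1.4 + 2.4 + 1.8 + 2.3) / 8 = 2.4125%
Σ(r − r̄)² = (10.3 − 2.4125)² + (-1.5 − 2.4125)² + (4.9 − 2.4125)² + … = 107.3288
sample σ = √(107.3288 / 7) = √15.3327 = 3.9157%
VaR = −(r̄ − z·σ) = −(2.4125 − 2.326 × 3.9157) = −(-6.6954) = 6.6954%

6.70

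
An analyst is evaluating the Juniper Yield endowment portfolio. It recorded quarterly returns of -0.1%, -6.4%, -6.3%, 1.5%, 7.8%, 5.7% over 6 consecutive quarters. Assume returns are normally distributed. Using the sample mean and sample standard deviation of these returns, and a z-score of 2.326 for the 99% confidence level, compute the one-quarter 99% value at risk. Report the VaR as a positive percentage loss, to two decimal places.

13.41

r̄ = (-0.1 − 6.4 − 6.3 + 1.5 + 7.8 + 5.7) / 6 = 2.20 / 6 = 0.3667%
Sample σ = √[Σ(r − r̄)² / 5] = √[175.4333 / 5] = √35.0867 = 5.9234%
VaR = −(r̄ − z·σ) = −(0.3667 − 2.326 × 5.9234) = −(-13.4111) = 13.4111%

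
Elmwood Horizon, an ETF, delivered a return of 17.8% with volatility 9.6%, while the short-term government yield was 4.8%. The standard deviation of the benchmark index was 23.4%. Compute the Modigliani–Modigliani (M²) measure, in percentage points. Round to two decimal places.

36.49

Sharpe = (Rp − Rf) / σp = (17.8% − 4.8%) / 9.6% = 1.3542
M² = Rf + Sharpe × σm = 4.8% + 1.3542 × 23.4% = 36.4883%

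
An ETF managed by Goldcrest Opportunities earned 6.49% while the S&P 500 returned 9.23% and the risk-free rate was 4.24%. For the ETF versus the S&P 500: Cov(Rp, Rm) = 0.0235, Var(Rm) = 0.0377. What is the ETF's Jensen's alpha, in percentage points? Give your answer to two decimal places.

-0.86

β = Cov / Var = 0.0235 / 0.0377 = 0.6233
E[R] = Rf + β(Rm − Rf) = 4.24% + 0.6233 × (9.23% − 4.24%) = 7.3503%
α = Rp − E[R] = 6.49% − 7.3503% = -0.8603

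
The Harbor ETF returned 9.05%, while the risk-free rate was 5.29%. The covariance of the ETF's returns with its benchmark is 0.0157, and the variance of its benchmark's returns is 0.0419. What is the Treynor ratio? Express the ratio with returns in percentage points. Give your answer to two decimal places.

10.03

β = Cov / Var = 0.0157 / 0.0419 = 0.3747
Treynor = (Rp − Rf) / β = (9.05% − 5.29%) / 0.3747 = 3.76 / 0.3747 = 10.0347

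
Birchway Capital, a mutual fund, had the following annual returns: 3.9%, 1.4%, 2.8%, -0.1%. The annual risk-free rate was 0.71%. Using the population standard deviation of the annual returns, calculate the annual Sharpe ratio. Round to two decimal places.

μ = (3.9 + 1.4 + 2.8 − 0.1) / 4 = 8.00 / 4 = 2.0000%
Population σ = √[Σ(r − μ)² / 4] = √[9.0200 / 4] = √2.2550 = 1.5017%
Sharpe = (μ − rf) / σ = (2.0000 − 0.71) / 1.5017 = 1.2900 / 1.5017 = 0.8590

0.86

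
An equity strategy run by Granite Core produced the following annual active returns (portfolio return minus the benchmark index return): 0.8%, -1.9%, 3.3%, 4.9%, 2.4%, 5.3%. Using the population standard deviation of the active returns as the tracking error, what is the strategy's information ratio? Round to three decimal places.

Mean return μ = 14.80 / 6 = 2.4667%
Population σ = √[Σ(r − μ)² / 6] = √[36.4933 / 6] = √6.0822 = 2.4662%
IR = μ / tracking error = 2.4667 / 2.4662 = 1.0002

1.000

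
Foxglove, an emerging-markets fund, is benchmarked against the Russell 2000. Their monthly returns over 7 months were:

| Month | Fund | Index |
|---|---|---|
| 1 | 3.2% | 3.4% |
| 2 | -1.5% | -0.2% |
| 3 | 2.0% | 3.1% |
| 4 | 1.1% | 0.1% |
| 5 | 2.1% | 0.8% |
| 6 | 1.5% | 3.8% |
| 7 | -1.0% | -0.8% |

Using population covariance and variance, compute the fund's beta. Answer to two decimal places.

0.67

r̄p = 1.0571%,  r̄m = 1.4571%
Cov = Σ(rp − r̄p)(rm − r̄m) / 7 = 2.1267
Var(rm) = Σ(rm − r̄m)² / 7 = 3.1539
β = Cov / Var = 2.1267 / 3.1539 = 0.6743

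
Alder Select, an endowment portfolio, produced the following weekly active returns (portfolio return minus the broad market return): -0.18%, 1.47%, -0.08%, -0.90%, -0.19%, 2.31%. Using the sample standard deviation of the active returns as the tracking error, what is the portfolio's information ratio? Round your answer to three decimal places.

r̄ = (-0.18 + 1.47 − 0.08 − 0.9 − 0.19 + 2.31) / 6 = 0.4050%
Σ(r − r̄)² = 7.3978; sample σ = √(7.3978/5) = 1.2164%
IR = r̄ / tracking error = 0.4050 / 1.2164 = 0.3329

0.333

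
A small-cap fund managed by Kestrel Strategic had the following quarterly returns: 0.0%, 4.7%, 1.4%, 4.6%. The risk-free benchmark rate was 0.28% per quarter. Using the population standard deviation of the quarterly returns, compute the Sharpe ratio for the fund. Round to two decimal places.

1.18

μ = (0 + 4.7 + 1.4 + 4.6) / 4 = 2.6750%
Σ(r − μ)² = (0 − 2.6750)² + (4.7 − 2.6750)² + (1.4 − 2.6750)² + … = 16.5875
population σ = √(16.5875 / 4) = √4.1469 = 2.0364%
Sharpe = (μ − rf) / σ = (2.6750 − 0.28) / 2.0364 = 2.3950 / 2.0364 = 1.1761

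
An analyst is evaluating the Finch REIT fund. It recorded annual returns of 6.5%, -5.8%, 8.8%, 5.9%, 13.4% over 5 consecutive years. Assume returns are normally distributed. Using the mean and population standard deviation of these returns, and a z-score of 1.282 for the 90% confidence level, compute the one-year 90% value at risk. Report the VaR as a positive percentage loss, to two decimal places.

2.38

Mean return r̄ = 28.80 / 5 = 5.7600%
Σ(r − r̄)² = (6.5 − 5.7600)² + (-5.8 − 5.7600)² + … = 201.8120
σ = √[201.8120 / 5] = 6.3531%
VaR = −(r̄ − z·σ) = −(5.7600 − 1.282 × 6.3531) = −(-2.3847) = 2.3847%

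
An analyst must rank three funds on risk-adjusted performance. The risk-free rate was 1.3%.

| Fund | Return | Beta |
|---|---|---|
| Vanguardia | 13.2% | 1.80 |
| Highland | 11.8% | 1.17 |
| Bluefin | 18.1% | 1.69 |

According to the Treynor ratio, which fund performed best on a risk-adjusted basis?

Vanguardia: Treynor = (13.2% − 1.3%) / 1.80 = 6.611
Highland: Treynor = (11.8% − 1.3%) / 1.17 = 8.974
Bluefin: Treynor = (18.1% − 1.3%) / 1.69 = 9.941
Highest: Bluefin (9.941).

Bluefin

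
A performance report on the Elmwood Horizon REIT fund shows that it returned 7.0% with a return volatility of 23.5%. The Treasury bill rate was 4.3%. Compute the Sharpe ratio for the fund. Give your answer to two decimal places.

0.11

Sharpe = (Rp − Rf) / σp = (7.0% − 4.3%) / 23.5% = 2.70% / 23.5% = 0.1149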